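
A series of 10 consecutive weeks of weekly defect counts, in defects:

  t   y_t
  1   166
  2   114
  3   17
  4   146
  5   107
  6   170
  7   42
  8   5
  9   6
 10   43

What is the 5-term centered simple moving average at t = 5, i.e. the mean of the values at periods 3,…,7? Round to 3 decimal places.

Sum of periods 3–7: 17 + 146 + 107 + 170 + 42 = 482
Divide by 5: 482 / 5 = 96.400

96.400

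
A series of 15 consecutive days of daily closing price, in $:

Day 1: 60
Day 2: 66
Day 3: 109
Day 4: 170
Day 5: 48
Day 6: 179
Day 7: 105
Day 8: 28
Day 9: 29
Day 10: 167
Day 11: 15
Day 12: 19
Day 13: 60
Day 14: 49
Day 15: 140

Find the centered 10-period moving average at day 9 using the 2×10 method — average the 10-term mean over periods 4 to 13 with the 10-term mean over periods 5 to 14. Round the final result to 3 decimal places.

75.950

Sum over 4–13: 170 + 48 + 179 + 105 + 28 + 29 + 167 + 15 + 19 + 60 = 820
Sum over 5–14: 48 + 179 + 105 + 28 + 29 + 167 + 15 + 19 + 60 + 49 = 699
CMA at t=9 = (820 + 699) / (2·10) = 1519 / 20 = 75.950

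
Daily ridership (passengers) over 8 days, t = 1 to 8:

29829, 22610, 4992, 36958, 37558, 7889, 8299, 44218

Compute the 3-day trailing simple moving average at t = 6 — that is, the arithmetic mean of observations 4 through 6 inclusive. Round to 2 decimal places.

Sum of periods 4–6: 36958 + 37558 + 7889 = 82405
Divide by 3: 82405 / 3 = 27468.33

27468.33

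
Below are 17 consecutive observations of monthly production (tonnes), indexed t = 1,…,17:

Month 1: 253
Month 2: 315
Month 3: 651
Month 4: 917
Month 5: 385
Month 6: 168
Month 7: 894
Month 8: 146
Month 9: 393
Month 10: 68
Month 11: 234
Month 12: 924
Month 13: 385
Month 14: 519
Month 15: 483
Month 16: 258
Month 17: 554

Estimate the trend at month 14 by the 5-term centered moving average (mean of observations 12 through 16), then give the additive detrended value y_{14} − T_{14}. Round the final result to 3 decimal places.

5.200

Trend T_14 = (924 + 385 + 519 + 483 + 258) / 5 = 2569/5 = 513.80000
Detrended value: 519 − 513.80000 = 5.200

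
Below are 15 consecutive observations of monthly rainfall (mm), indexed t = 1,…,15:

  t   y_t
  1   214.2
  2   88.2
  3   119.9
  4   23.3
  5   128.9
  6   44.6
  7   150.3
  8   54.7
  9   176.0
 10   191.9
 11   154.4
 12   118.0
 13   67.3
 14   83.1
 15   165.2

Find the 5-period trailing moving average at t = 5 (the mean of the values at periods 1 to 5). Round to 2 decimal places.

Sum of periods 1–5: 214.2 + 88.2 + 119.9 + 23.3 + 128.9 = 574.5
Divide by 5: 574.5 / 5 = 114.90

114.90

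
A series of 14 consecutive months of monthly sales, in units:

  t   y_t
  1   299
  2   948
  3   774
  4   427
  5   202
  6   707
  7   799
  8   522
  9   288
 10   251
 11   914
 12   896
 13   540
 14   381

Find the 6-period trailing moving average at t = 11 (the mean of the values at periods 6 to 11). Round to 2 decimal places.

Sum of periods 6–11: 707 + 799 + 522 + 288 + 251 + 914 = 3481
Divide by 6: 3481 / 6 = 580.17

580.17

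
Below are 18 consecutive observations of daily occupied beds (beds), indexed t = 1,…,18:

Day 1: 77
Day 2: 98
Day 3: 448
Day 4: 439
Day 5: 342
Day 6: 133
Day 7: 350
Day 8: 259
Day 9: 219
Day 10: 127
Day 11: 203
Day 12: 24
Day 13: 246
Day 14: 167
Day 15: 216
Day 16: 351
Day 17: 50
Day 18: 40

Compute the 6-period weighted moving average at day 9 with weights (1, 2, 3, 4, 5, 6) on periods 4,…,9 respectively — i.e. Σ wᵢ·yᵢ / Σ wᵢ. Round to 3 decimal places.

263.381

Weighted sum: 1·439 + 2·342 + 3·133 + 4·350 + 5·259 + 6·219 = 439 + 684 + 399 + 1400 + 1295 + 1314 = 5531
Weight total: 1 + 2 + 3 + 4 + 5 + 6 = 21
WMA = 5531 / 21 = 263.381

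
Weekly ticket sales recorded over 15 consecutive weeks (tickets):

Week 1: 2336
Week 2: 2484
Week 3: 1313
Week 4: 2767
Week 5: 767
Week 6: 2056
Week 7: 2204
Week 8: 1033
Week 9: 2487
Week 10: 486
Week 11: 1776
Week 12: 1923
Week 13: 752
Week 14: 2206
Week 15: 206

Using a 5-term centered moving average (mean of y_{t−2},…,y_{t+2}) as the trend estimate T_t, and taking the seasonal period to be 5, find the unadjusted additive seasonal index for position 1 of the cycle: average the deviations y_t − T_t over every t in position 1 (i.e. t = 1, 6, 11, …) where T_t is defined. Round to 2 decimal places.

290.90

Season position 1 occurs at t = 6, 11 (where T_t is defined).
t=6: T_6 = 1765.4000; y_6 − T_6 = 2056 − 1765.4000 = 290.6000
t=11: T_11 = 1484.8000; y_11 − T_11 = 1776 − 1484.8000 = 291.2000
Mean deviation: (290.6000 + 291.2000) / 2 = 290.90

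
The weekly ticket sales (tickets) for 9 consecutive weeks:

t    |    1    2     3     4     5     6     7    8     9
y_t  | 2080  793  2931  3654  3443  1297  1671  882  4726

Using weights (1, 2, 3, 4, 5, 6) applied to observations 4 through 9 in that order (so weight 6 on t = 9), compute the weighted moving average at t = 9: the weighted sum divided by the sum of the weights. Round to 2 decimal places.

Weighted sum: 1·3654 + 2·3443 + 3·1297 + 4·1671 + 5·882 + 6·4726 = 3654 + 6886 + 3891 + 6684 + 4410 + 28356 = 53881
Weight total: 1 + 2 + 3 + 4 + 5 + 6 = 21
WMA = 53881 / 21 = 2565.76

2565.76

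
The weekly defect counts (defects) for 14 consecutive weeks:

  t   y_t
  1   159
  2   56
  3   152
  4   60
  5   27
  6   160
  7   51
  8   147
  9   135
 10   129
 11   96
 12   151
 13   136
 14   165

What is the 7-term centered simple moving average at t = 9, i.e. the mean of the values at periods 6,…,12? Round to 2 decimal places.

Sum of periods 6–12: 160 + 51 + 147 + 135 + 129 + 96 + 151 = 869
Divide by 7: 869 / 7 = 124.14

124.14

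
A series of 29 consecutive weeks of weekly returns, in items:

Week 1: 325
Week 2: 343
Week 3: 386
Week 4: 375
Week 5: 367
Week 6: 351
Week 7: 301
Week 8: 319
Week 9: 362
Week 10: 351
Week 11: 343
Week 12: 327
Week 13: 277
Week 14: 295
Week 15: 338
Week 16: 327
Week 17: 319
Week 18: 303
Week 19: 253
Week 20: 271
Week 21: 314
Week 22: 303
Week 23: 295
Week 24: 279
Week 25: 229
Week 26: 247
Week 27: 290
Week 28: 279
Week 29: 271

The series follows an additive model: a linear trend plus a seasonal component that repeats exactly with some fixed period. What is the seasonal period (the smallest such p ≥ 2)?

6

First differences y_{t+1} − y_t: 18, 43, -11, -8, -16, -50, 18, 43, -11, -8, -16, -50, 18, 43, …
The difference pattern repeats every 6 terms and not for any smaller step, so p = 6.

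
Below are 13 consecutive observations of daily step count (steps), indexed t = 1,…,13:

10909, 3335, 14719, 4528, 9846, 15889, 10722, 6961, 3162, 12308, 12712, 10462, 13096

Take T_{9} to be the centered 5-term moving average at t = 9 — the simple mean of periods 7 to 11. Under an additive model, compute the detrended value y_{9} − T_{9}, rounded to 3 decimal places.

-6011.000

Trend T_9 = (10722 + 6961 + 3162 + 12308 + 12712) / 5 = 45865/5 = 9173.00000
Detrended value: 3162 − 9173.00000 = -6011.000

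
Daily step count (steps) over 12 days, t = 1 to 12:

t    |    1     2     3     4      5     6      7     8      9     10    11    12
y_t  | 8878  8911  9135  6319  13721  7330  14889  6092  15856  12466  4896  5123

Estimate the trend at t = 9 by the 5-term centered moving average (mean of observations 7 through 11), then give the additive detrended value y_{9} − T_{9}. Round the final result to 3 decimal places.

5016.200

Trend T_9 = (14889 + 6092 + 15856 + 12466 + 4896) / 5 = 54199/5 = 10839.80000
Detrended value: 15856 − 10839.80000 = 5016.200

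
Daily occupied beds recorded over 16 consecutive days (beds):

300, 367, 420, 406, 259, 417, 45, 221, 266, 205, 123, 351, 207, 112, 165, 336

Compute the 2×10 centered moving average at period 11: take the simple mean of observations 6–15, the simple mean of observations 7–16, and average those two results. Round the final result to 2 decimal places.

207.15

Sum over 6–15: 417 + 45 + 221 + 266 + 205 + 123 + 351 + 207 + 112 + 165 = 2112
Sum over 7–16: 45 + 221 + 266 + 205 + 123 + 351 + 207 + 112 + 165 + 336 = 2031
CMA at t=11 = (2112 + 2031) / (2·10) = 4143 / 20 = 207.15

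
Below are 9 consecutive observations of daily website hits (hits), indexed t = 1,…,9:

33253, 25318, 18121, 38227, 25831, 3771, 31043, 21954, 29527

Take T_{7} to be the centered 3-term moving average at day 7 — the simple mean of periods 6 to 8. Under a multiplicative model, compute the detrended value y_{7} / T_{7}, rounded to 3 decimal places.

1.641

Trend T_7 = (3771 + 31043 + 21954) / 3 = 56768/3 = 18922.66667
Ratio to trend: 31043 / 18922.66667 = 1.641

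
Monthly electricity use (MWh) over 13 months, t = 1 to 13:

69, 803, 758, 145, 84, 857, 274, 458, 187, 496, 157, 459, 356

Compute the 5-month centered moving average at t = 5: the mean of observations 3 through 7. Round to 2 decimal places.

Sum of periods 3–7: 758 + 145 + 84 + 857 + 274 = 2118
Divide by 5: 2118 / 5 = 423.60

423.60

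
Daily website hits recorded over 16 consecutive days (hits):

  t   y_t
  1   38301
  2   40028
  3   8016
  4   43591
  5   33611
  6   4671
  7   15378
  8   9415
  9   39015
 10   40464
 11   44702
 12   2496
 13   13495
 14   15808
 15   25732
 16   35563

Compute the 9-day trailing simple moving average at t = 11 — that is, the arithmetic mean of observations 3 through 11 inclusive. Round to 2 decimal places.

26540.33

Sum of periods 3–11: 8016 + 43591 + 33611 + 4671 + 15378 + 9415 + 39015 + 40464 + 44702 = 238863
Divide by 9: 238863 / 9 = 26540.33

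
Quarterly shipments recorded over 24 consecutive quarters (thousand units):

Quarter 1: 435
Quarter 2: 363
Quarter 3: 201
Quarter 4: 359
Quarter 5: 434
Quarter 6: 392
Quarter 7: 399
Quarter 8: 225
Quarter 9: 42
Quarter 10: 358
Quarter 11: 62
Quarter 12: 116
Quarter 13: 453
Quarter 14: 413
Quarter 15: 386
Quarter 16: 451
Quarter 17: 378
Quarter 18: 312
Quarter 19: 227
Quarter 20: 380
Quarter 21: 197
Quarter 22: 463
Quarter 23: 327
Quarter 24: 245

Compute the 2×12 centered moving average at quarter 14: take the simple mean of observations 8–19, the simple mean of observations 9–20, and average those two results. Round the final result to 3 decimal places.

Sum over 8–19: 225 + 42 + 358 + 62 + 116 + 453 + 413 + 386 + 451 + 378 + 312 + 227 = 3423
Sum over 9–20: 42 + 358 + 62 + 116 + 453 + 413 + 386 + 451 + 378 + 312 + 227 + 380 = 3578
CMA at t=14 = (3423 + 3578) / (2·12) = 7001 / 24 = 291.708

291.708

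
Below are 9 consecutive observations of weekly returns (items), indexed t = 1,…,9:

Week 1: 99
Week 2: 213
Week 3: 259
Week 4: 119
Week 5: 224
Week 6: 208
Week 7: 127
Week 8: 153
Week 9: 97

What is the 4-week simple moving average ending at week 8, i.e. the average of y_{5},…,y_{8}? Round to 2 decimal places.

178.00

Sum of periods 5–8: 224 + 208 + 127 + 153 = 712
Divide by 4: 712 / 4 = 178.00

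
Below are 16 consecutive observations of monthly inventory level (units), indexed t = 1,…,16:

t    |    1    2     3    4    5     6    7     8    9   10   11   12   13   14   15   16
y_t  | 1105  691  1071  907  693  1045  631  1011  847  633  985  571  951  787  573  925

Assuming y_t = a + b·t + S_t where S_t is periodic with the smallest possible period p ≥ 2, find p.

First differences y_{t+1} − y_t: -414, 380, -164, -214, 352, -414, 380, -164, -214, 352, -414, 380, …
The difference pattern repeats every 5 terms and not for any smaller step, so p = 5.

5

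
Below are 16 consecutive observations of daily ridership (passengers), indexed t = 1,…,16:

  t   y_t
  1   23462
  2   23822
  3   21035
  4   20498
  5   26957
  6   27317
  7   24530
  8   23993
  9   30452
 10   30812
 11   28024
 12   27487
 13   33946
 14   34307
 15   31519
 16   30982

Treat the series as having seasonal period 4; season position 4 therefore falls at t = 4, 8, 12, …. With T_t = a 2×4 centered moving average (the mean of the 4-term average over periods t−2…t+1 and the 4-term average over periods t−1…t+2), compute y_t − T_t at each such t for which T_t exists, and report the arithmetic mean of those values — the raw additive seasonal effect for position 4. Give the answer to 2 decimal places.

-3016.96

Season position 4 occurs at t = 4, 8, 12 (where T_t is defined).
t=4: T_4 = 23514.8750; y_4 − T_4 = 20498 − 23514.8750 = -3016.8750
t=8: T_8 = 27009.8750; y_8 − T_8 = 23993 − 27009.8750 = -3016.8750
t=12: T_12 = 30504.1250; y_12 − T_12 = 27487 − 30504.1250 = -3017.1250
Mean deviation: (-3016.8750 + -3016.8750 + -3017.1250) / 3 = -3016.96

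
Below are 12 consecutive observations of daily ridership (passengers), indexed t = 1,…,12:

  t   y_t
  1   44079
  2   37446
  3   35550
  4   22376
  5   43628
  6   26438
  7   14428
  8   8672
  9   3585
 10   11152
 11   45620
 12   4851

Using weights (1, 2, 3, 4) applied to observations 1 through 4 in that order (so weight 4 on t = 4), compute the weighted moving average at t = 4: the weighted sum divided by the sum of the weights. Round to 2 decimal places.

Weighted sum: 1·44079 + 2·37446 + 3·35550 + 4·22376 = 44079 + 74892 + 106650 + 89504 = 315125
Weight total: 1 + 2 + 3 + 4 = 10
WMA = 315125 / 10 = 31512.50

31512.50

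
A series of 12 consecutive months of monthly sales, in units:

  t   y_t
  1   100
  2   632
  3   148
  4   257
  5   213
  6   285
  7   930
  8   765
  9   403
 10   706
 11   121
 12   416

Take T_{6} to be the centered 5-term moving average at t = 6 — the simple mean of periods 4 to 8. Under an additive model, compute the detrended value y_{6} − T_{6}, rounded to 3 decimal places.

Trend T_6 = (257 + 213 + 285 + 930 + 765) / 5 = 2450/5 = 490.00000
Detrended value: 285 − 490.00000 = -205.000

-205.000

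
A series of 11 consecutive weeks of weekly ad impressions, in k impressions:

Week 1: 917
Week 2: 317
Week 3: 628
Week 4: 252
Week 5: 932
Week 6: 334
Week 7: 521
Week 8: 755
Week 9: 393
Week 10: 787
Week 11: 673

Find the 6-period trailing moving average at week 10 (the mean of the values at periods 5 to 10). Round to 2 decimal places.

620.33

Sum of periods 5–10: 932 + 334 + 521 + 755 + 393 + 787 = 3722
Divide by 6: 3722 / 6 = 620.33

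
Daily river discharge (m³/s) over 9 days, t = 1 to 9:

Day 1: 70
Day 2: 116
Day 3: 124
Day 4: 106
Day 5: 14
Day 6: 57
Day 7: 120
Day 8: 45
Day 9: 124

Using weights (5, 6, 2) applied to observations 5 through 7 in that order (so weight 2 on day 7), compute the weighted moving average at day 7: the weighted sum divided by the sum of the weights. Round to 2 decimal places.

Weighted sum: 5·14 + 6·57 + 2·120 = 70 + 342 + 240 = 652
Weight total: 5 + 6 + 2 = 13
WMA = 652 / 13 = 50.15

50.15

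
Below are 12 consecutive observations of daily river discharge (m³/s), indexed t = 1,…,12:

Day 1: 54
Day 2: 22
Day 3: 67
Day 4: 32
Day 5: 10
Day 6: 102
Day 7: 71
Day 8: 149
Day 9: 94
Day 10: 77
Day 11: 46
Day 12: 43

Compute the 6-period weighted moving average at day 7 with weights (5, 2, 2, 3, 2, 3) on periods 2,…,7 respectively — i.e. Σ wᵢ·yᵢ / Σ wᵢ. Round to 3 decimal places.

Weighted sum: 5·22 + 2·67 + 2·32 + 3·10 + 2·102 + 3·71 = 110 + 134 + 64 + 30 + 204 + 213 = 755
Weight total: 5 + 2 + 2 + 3 + 2 + 3 = 17
WMA = 755 / 17 = 44.412

44.412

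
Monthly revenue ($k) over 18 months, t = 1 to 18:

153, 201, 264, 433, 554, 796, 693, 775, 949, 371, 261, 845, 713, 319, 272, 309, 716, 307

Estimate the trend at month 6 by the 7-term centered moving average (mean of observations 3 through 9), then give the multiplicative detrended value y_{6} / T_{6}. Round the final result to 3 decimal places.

1.248

Trend T_6 = (264 + 433 + 554 + 796 + 693 + 775 + 949) / 7 = 4464/7 = 637.71429
Ratio to trend: 796 / 637.71429 = 1.248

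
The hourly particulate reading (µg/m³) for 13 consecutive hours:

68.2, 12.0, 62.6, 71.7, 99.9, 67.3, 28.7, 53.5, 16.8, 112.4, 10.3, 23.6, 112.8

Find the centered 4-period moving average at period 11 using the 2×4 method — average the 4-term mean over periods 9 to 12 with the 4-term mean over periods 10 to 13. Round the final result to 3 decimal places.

52.775

Sum over 9–12: 16.8 + 112.4 + 10.3 + 23.6 = 163.1
Sum over 10–13: 112.4 + 10.3 + 23.6 + 112.8 = 259.1
CMA at t=11 = (163.1 + 259.1) / (2·4) = 422.2 / 8 = 52.775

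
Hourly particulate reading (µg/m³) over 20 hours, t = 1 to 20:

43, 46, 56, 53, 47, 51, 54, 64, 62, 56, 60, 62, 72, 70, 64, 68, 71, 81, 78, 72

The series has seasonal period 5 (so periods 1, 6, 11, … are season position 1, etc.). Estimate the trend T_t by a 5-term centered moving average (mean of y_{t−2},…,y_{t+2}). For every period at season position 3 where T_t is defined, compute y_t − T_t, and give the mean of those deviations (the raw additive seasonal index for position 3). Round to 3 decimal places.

6.750

Season position 3 occurs at t = 3, 8, 13, 18 (where T_t is defined).
t=3: T_3 = 49.00000; y_3 − T_3 = 56 − 49.00000 = 7.00000
t=8: T_8 = 57.40000; y_8 − T_8 = 64 − 57.40000 = 6.60000
t=13: T_13 = 65.60000; y_13 − T_13 = 72 − 65.60000 = 6.40000
t=18: T_18 = 74.00000; y_18 − T_18 = 81 − 74.00000 = 7.00000
Mean deviation: (7.00000 + 6.60000 + 6.40000 + 7.00000) / 4 = 6.750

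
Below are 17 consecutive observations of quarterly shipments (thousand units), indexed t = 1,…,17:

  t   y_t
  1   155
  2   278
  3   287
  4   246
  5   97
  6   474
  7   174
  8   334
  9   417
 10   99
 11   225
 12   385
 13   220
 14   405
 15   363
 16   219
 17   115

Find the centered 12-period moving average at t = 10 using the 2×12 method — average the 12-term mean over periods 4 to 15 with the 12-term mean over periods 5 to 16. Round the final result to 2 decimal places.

285.46

Sum over 4–15: 246 + 97 + 474 + 174 + 334 + 417 + 99 + 225 + 385 + 220 + 405 + 363 = 3439
Sum over 5–16: 97 + 474 + 174 + 334 + 417 + 99 + 225 + 385 + 220 + 405 + 363 + 219 = 3412
CMA at t=10 = (3439 + 3412) / (2·12) = 6851 / 24 = 285.46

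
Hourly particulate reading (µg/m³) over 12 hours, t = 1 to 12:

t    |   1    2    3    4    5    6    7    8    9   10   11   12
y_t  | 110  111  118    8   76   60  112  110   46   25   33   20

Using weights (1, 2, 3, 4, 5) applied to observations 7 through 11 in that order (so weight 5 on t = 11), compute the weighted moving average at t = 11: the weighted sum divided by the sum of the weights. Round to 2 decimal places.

Weighted sum: 1·112 + 2·110 + 3·46 + 4·25 + 5·33 = 112 + 220 + 138 + 100 + 165 = 735
Weight total: 1 + 2 + 3 + 4 + 5 = 15
WMA = 735 / 15 = 49.00

49.00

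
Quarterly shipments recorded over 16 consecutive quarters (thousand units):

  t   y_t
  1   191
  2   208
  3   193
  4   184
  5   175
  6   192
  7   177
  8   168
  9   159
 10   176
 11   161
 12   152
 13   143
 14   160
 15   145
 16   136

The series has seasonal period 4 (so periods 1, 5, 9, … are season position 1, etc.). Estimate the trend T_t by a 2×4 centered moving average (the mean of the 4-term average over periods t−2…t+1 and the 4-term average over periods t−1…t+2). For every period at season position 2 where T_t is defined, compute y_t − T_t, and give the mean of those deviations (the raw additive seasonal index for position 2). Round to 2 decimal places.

Season position 2 occurs at t = 6, 10, 14 (where T_t is defined).
t=6: T_6 = 180.0000; y_6 − T_6 = 192 − 180.0000 = 12.0000
t=10: T_10 = 164.0000; y_10 − T_10 = 176 − 164.0000 = 12.0000
t=14: T_14 = 148.0000; y_14 − T_14 = 160 − 148.0000 = 12.0000
Mean deviation: (12.0000 + 12.0000 + 12.0000) / 3 = 12.00

12.00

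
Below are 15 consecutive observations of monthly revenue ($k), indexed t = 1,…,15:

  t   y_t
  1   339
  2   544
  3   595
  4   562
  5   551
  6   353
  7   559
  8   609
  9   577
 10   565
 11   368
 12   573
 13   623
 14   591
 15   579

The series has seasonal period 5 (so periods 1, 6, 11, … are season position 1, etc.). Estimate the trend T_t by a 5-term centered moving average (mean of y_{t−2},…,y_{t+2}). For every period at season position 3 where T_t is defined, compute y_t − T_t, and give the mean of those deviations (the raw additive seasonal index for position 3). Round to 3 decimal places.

Season position 3 occurs at t = 3, 8, 13 (where T_t is defined).
t=3: T_3 = 518.20000; y_3 − T_3 = 595 − 518.20000 = 76.80000
t=8: T_8 = 532.60000; y_8 − T_8 = 609 − 532.60000 = 76.40000
t=13: T_13 = 546.80000; y_13 − T_13 = 623 − 546.80000 = 76.20000
Mean deviation: (76.80000 + 76.40000 + 76.20000) / 3 = 76.467

76.467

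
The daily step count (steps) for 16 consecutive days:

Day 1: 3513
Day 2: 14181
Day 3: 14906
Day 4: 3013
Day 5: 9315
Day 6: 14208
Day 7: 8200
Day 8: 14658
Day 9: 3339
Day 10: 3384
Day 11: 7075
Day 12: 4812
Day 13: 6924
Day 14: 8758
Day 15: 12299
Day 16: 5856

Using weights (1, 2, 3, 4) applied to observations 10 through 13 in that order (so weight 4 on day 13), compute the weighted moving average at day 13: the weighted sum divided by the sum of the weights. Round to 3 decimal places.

5966.600

Weighted sum: 1·3384 + 2·7075 + 3·4812 + 4·6924 = 3384 + 14150 + 14436 + 27696 = 59666
Weight total: 1 + 2 + 3 + 4 = 10
WMA = 59666 / 10 = 5966.600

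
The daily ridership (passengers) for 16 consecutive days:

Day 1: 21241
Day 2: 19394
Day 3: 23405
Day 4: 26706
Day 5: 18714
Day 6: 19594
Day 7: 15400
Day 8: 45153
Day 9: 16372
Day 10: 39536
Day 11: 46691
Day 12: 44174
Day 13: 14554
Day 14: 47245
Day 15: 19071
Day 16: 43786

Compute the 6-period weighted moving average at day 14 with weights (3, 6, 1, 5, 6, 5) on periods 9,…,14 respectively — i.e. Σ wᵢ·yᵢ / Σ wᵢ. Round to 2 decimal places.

Weighted sum: 3·16372 + 6·39536 + 1·46691 + 5·44174 + 6·14554 + 5·47245 = 49116 + 237216 + 46691 + 220870 + 87324 + 236225 = 877442
Weight total: 3 + 6 + 1 + 5 + 6 + 5 = 26
WMA = 877442 / 26 = 33747.77

33747.77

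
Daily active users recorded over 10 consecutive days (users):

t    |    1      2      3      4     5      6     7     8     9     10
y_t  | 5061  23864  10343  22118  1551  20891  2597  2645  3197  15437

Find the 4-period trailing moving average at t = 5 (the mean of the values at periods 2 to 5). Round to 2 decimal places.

Sum of periods 2–5: 23864 + 10343 + 22118 + 1551 = 57876
Divide by 4: 57876 / 4 = 14469.00

14469.00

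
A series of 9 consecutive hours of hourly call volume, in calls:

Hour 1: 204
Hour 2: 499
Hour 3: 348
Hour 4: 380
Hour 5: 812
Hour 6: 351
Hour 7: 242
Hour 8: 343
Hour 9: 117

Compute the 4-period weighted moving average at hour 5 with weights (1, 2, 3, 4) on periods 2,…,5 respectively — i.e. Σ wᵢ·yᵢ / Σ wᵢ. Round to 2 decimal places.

558.30

Weighted sum: 1·499 + 2·348 + 3·380 + 4·812 = 499 + 696 + 1140 + 3248 = 5583
Weight total: 1 + 2 + 3 + 4 = 10
WMA = 5583 / 10 = 558.30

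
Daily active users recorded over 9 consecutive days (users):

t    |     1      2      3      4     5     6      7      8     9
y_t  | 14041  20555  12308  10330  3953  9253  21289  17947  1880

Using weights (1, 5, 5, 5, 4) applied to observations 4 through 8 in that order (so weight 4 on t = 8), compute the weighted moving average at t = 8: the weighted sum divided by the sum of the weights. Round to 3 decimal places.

12729.650

Weighted sum: 1·10330 + 5·3953 + 5·9253 + 5·21289 + 4·17947 = 10330 + 19765 + 46265 + 106445 + 71788 = 254593
Weight total: 1 + 5 + 5 + 5 + 4 = 20
WMA = 254593 / 20 = 12729.650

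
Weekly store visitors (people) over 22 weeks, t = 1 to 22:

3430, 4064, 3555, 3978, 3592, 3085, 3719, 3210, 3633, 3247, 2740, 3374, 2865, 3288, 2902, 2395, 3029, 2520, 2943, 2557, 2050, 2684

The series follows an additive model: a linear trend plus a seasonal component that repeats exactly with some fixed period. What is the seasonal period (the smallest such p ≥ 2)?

5

First differences y_{t+1} − y_t: 634, -509, 423, -386, -507, 634, -509, 423, -386, -507, 634, -509, …
The difference pattern repeats every 5 terms and not for any smaller step, so p = 5.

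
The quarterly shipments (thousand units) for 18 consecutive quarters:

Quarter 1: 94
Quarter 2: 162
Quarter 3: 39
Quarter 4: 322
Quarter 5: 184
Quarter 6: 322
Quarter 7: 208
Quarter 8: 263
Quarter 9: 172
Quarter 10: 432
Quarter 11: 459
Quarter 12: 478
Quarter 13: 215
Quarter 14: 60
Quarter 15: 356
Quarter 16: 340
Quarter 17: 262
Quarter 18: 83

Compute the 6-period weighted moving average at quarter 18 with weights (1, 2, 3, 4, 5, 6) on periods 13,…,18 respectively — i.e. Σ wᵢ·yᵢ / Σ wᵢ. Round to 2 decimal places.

217.67

Weighted sum: 1·215 + 2·60 + 3·356 + 4·340 + 5·262 + 6·83 = 215 + 120 + 1068 + 1360 + 1310 + 498 = 4571
Weight total: 1 + 2 + 3 + 4 + 5 + 6 = 21
WMA = 4571 / 21 = 217.67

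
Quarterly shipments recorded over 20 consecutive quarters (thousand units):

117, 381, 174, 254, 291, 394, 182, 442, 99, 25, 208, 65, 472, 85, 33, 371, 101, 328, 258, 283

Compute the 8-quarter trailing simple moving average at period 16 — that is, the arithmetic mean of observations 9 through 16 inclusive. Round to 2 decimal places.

169.75

Sum of periods 9–16: 99 + 25 + 208 + 65 + 472 + 85 + 33 + 371 = 1358
Divide by 8: 1358 / 8 = 169.75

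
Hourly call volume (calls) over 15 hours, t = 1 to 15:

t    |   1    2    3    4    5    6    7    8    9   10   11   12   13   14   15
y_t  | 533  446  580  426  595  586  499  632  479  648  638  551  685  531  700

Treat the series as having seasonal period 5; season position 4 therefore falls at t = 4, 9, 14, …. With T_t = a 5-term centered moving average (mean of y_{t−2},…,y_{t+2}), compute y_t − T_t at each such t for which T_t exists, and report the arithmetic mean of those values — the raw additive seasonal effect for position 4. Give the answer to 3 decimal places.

Season position 4 occurs at t = 4, 9 (where T_t is defined).
t=4: T_4 = 526.60000; y_4 − T_4 = 426 − 526.60000 = -100.60000
t=9: T_9 = 579.20000; y_9 − T_9 = 479 − 579.20000 = -100.20000
Mean deviation: (-100.60000 + -100.20000) / 2 = -100.400

-100.400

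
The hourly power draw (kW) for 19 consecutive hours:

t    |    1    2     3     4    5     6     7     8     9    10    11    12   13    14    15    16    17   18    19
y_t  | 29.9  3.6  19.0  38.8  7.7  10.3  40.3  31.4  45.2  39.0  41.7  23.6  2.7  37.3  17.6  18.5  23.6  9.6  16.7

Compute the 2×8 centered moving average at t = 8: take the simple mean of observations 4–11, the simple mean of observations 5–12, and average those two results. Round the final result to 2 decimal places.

30.85

Sum over 4–11: 38.8 + 7.7 + 10.3 + 40.3 + 31.4 + 45.2 + 39.0 + 41.7 = 254.4
Sum over 5–12: 7.7 + 10.3 + 40.3 + 31.4 + 45.2 + 39.0 + 41.7 + 23.6 = 239.2
CMA at t=8 = (254.4 + 239.2) / (2·8) = 493.6 / 16 = 30.85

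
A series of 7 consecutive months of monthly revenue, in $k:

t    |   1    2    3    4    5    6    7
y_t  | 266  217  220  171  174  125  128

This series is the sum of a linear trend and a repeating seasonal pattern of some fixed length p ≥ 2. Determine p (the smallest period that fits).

2

First differences y_{t+1} − y_t: -49, 3, -49, 3, -49, 3, …
The difference pattern repeats every 2 terms and not for any smaller step, so p = 2.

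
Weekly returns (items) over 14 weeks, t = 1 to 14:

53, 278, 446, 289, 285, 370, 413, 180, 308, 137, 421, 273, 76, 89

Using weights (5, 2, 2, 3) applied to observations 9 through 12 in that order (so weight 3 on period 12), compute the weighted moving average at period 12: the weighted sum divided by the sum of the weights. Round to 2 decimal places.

Weighted sum: 5·308 + 2·137 + 2·421 + 3·273 = 1540 + 274 + 842 + 819 = 3475
Weight total: 5 + 2 + 2 + 3 = 12
WMA = 3475 / 12 = 289.58

289.58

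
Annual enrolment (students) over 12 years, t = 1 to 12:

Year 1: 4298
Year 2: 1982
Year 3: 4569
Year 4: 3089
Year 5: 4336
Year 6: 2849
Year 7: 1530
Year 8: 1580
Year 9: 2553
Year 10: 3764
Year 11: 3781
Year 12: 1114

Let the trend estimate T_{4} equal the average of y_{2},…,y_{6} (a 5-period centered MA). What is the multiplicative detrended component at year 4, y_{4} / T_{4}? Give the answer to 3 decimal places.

Trend T_4 = (1982 + 4569 + 3089 + 4336 + 2849) / 5 = 16825/5 = 3365.00000
Ratio to trend: 3089 / 3365.00000 = 0.918

0.918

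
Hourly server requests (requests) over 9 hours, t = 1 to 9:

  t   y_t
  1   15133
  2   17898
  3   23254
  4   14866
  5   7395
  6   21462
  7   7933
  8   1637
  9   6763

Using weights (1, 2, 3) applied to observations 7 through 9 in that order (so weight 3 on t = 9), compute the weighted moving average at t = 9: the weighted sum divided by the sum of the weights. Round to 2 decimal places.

5249.33

Weighted sum: 1·7933 + 2·1637 + 3·6763 = 7933 + 3274 + 20289 = 31496
Weight total: 1 + 2 + 3 = 6
WMA = 31496 / 6 = 5249.33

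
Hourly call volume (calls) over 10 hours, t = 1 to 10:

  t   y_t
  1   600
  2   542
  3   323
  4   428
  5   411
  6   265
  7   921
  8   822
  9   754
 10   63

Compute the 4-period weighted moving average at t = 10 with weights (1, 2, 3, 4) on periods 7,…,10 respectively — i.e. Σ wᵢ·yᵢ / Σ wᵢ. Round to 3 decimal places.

507.900

Weighted sum: 1·921 + 2·822 + 3·754 + 4·63 = 921 + 1644 + 2262 + 252 = 5079
Weight total: 1 + 2 + 3 + 4 = 10
WMA = 5079 / 10 = 507.900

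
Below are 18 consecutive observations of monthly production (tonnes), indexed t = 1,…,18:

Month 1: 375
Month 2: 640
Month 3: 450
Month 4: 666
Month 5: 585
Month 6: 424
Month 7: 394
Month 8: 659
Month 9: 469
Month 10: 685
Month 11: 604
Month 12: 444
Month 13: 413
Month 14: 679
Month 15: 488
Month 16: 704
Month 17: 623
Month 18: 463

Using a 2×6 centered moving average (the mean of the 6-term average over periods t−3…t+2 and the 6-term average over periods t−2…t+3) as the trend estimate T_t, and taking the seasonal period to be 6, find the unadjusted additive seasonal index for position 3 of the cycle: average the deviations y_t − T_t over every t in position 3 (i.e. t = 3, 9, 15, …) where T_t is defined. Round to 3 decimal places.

Season position 3 occurs at t = 9, 15 (where T_t is defined).
t=9: T_9 = 540.83333; y_9 − T_9 = 469 − 540.83333 = -71.83333
t=15: T_15 = 560.08333; y_15 − T_15 = 488 − 560.08333 = -72.08333
Mean deviation: (-71.83333 + -72.08333) / 2 = -71.958

-71.958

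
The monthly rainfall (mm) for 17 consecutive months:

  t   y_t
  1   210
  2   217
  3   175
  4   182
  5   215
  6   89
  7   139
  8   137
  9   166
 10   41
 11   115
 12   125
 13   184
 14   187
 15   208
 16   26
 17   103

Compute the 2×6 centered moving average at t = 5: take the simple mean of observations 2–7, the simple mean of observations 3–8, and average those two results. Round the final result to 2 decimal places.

Sum over 2–7: 217 + 175 + 182 + 215 + 89 + 139 = 1017
Sum over 3–8: 175 + 182 + 215 + 89 + 139 + 137 = 937
CMA at t=5 = (1017 + 937) / (2·6) = 1954 / 12 = 162.83

162.83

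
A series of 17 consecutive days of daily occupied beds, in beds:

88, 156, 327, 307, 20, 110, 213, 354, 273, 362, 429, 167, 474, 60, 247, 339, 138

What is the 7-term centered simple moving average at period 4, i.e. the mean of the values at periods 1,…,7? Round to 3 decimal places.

174.429

Sum of periods 1–7: 88 + 156 + 327 + 307 + 20 + 110 + 213 = 1221
Divide by 7: 1221 / 7 = 174.429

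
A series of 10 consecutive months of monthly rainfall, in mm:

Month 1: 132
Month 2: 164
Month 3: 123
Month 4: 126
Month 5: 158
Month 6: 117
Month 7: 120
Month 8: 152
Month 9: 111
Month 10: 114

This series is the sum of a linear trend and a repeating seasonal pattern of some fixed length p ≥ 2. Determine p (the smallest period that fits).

3

First differences y_{t+1} − y_t: 32, -41, 3, 32, -41, 3, 32, -41, …
The difference pattern repeats every 3 terms and not for any smaller step, so p = 3.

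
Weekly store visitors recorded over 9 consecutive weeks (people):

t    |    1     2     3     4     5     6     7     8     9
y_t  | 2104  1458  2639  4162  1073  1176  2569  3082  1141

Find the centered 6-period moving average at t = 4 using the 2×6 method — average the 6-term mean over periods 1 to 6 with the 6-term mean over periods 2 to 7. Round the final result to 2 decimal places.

2140.75

Sum over 1–6: 2104 + 1458 + 2639 + 4162 + 1073 + 1176 = 12612
Sum over 2–7: 1458 + 2639 + 4162 + 1073 + 1176 + 2569 = 13077
CMA at t=4 = (12612 + 13077) / (2·6) = 25689 / 12 = 2140.75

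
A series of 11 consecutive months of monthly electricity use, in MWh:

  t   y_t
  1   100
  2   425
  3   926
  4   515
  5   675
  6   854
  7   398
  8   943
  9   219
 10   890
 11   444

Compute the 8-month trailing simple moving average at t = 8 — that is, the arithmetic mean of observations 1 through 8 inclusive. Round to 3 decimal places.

Sum of periods 1–8: 100 + 425 + 926 + 515 + 675 + 854 + 398 + 943 = 4836
Divide by 8: 4836 / 8 = 604.500

604.500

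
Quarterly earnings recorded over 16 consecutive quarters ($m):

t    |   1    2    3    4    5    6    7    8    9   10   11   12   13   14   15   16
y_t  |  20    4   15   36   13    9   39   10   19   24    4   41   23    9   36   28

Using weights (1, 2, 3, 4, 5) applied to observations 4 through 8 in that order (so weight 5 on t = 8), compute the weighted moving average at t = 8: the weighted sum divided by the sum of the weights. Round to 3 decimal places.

Weighted sum: 1·36 + 2·13 + 3·9 + 4·39 + 5·10 = 36 + 26 + 27 + 156 + 50 = 295
Weight total: 1 + 2 + 3 + 4 + 5 = 15
WMA = 295 / 15 = 19.667

19.667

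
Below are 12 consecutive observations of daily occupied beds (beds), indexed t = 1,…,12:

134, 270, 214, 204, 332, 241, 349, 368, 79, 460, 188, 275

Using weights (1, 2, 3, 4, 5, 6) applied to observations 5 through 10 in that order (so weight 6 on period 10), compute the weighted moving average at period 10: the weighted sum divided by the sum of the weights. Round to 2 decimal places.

308.95

Weighted sum: 1·332 + 2·241 + 3·349 + 4·368 + 5·79 + 6·460 = 332 + 482 + 1047 + 1472 + 395 + 2760 = 6488
Weight total: 1 + 2 + 3 + 4 + 5 + 6 = 21
WMA = 6488 / 21 = 308.95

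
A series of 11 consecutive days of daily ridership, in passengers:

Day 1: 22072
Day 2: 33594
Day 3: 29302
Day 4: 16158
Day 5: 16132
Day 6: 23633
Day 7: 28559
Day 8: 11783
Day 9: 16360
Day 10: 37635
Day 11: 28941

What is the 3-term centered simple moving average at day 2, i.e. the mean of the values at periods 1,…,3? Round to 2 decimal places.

28322.67

Sum of periods 1–3: 22072 + 33594 + 29302 = 84968
Divide by 3: 84968 / 3 = 28322.67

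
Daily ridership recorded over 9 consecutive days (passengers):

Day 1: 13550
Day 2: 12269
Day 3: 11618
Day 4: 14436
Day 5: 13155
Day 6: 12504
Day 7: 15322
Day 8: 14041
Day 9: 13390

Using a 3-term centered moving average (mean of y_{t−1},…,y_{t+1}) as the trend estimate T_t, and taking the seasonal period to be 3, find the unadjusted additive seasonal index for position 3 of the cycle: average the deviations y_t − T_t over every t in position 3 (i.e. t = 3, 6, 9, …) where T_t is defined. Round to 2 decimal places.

-1156.33

Season position 3 occurs at t = 3, 6 (where T_t is defined).
t=3: T_3 = 12774.3333; y_3 − T_3 = 11618 − 12774.3333 = -1156.3333
t=6: T_6 = 13660.3333; y_6 − T_6 = 12504 − 13660.3333 = -1156.3333
Mean deviation: (-1156.3333 + -1156.3333) / 2 = -1156.33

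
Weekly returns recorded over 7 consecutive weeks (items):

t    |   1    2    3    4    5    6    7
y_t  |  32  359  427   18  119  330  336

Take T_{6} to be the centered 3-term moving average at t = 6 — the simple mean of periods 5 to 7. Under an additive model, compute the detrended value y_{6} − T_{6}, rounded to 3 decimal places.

68.333

Trend T_6 = (119 + 330 + 336) / 3 = 785/3 = 261.66667
Detrended value: 330 − 261.66667 = 68.333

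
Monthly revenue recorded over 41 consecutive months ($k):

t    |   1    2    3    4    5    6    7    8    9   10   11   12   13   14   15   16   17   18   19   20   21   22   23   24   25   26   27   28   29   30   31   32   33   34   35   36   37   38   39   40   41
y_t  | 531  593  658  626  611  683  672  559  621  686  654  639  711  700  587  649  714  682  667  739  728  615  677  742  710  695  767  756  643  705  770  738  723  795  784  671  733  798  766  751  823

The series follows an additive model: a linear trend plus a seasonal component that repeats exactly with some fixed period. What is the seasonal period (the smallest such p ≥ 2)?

7

First differences y_{t+1} − y_t: 62, 65, -32, -15, 72, -11, -113, 62, 65, -32, -15, 72, -11, -113, 62, 65, …
The difference pattern repeats every 7 terms and not for any smaller step, so p = 7.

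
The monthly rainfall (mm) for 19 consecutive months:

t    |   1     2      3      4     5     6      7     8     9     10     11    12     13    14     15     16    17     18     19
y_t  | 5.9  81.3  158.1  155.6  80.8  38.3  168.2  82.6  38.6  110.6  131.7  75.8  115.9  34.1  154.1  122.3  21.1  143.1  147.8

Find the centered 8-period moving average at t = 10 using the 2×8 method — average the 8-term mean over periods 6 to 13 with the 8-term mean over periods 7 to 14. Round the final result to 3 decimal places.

94.950

Sum over 6–13: 38.3 + 168.2 + 82.6 + 38.6 + 110.6 + 131.7 + 75.8 + 115.9 = 761.7
Sum over 7–14: 168.2 + 82.6 + 38.6 + 110.6 + 131.7 + 75.8 + 115.9 + 34.1 = 757.5
CMA at t=10 = (761.7 + 757.5) / (2·8) = 1519.2 / 16 = 94.950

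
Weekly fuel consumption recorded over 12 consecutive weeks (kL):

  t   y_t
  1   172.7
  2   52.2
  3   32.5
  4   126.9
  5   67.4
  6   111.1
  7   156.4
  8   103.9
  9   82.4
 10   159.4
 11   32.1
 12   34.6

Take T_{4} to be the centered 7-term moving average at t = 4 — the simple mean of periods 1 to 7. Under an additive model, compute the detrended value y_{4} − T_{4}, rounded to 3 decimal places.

24.157

Trend T_4 = (172.7 + 52.2 + 32.5 + 126.9 + 67.4 + 111.1 + 156.4) / 7 = 719.2/7 = 102.74286
Detrended value: 126.9 − 102.74286 = 24.157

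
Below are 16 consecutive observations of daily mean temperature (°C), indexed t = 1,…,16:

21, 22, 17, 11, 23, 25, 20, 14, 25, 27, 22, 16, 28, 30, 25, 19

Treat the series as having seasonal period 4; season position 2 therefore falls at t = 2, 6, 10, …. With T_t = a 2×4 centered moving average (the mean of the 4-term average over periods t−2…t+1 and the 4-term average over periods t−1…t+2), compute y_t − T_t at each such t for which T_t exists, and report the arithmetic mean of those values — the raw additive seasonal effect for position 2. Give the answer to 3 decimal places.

Season position 2 occurs at t = 6, 10, 14 (where T_t is defined).
t=6: T_6 = 20.12500; y_6 − T_6 = 25 − 20.12500 = 4.87500
t=10: T_10 = 22.25000; y_10 − T_10 = 27 − 22.25000 = 4.75000
t=14: T_14 = 25.12500; y_14 − T_14 = 30 − 25.12500 = 4.87500
Mean deviation: (4.87500 + 4.75000 + 4.87500) / 3 = 4.833

4.833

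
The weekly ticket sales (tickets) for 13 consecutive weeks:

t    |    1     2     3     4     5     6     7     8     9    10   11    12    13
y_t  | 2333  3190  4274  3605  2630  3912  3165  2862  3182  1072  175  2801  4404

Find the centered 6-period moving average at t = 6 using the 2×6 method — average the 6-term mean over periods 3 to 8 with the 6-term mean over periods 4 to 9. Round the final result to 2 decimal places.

3317.00

Sum over 3–8: 4274 + 3605 + 2630 + 3912 + 3165 + 2862 = 20448
Sum over 4–9: 3605 + 2630 + 3912 + 3165 + 2862 + 3182 = 19356
CMA at t=6 = (20448 + 19356) / (2·6) = 39804 / 12 = 3317.00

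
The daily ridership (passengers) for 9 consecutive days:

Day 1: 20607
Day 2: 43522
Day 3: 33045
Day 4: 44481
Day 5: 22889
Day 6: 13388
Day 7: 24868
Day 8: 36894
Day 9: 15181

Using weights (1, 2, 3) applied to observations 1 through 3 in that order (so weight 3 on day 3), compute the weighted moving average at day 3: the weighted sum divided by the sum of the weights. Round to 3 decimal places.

34464.333

Weighted sum: 1·20607 + 2·43522 + 3·33045 = 20607 + 87044 + 99135 = 206786
Weight total: 1 + 2 + 3 = 6
WMA = 206786 / 6 = 34464.333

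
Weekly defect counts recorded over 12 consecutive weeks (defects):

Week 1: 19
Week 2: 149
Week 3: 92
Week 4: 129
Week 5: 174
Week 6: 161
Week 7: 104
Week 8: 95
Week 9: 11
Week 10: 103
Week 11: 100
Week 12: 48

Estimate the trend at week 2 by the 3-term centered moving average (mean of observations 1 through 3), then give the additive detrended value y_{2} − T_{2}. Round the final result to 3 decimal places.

62.333

Trend T_2 = (19 + 149 + 92) / 3 = 260/3 = 86.66667
Detrended value: 149 − 86.66667 = 62.333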